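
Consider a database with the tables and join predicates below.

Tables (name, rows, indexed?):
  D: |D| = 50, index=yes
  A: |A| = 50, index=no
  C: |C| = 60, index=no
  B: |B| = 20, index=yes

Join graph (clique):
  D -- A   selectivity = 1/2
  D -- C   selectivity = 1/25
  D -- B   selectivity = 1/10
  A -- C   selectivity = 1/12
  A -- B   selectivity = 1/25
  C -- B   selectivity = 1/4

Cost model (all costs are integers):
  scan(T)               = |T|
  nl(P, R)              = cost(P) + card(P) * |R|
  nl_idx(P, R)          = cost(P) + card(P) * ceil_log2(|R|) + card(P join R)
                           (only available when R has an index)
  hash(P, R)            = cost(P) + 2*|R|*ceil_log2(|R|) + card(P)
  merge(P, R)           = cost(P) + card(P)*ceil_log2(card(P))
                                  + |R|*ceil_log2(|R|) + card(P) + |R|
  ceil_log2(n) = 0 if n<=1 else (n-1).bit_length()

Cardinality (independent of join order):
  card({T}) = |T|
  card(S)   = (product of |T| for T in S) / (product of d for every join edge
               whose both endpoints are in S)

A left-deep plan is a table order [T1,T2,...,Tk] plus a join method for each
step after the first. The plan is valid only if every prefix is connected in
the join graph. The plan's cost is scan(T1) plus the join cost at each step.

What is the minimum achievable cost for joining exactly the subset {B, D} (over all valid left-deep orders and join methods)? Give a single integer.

Selinger DP over subsets of {B,D}:
  {D}: scan cost=50, card=50
  {B}: scan cost=20, card=20
  {BD}: card=100; try (D,nl_idx)→240, (B,hash)→300, (B,nl_idx)→400, (D,merge)→490, (B,merge)→520, (D,hash)→640 …(+2); best=240 via (D,nl_idx)

240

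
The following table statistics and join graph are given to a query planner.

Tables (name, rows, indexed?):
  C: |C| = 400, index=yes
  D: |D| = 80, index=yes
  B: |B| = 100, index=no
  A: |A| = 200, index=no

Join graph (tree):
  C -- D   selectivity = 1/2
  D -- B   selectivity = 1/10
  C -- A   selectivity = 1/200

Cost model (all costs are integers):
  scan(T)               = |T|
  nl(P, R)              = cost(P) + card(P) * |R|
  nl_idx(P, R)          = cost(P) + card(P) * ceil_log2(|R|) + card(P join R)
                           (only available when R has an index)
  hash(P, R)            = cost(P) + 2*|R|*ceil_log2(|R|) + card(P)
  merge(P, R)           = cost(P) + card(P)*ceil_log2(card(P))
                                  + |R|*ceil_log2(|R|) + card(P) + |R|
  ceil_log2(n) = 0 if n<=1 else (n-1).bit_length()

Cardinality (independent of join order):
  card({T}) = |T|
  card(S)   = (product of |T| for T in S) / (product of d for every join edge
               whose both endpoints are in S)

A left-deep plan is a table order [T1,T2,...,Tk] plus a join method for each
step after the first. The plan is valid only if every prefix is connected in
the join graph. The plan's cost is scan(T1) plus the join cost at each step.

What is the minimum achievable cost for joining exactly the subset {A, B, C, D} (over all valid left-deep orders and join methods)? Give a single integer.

Selinger DP over subsets of {A,B,C,D}:
  {C}: scan cost=400, card=400
  {D}: scan cost=80, card=80
  {B}: scan cost=100, card=100
  {A}: scan cost=200, card=200
  {CD}: card=16000; try (D,hash)→1920, (C,merge)→4720, (D,merge)→5040, (C,hash)→7360, (C,nl_idx)→16800, (D,nl_idx)→19200 …(+2); best=1920 via (D,hash)
  {AC}: card=400; try (C,nl_idx)→2400, (A,hash)→4000, (C,merge)→6000, (A,merge)→6200, (C,hash)→7600, (C,nl)→80200 …(+1); best=2400 via (C,nl_idx)
  {BD}: card=800; try (D,hash)→1320, (B,merge)→1520, (D,merge)→1540, (B,hash)→1560, (D,nl_idx)→1600, (B,nl)→8080 …(+1); best=1320 via (D,hash)
  {BCD}: card=160000; try (C,hash)→9320, (C,merge)→14120, (B,hash)→19320, (C,nl_idx)→168520, (B,merge)→242720, (C,nl)→321320 …(+1); best=9320 via (C,hash)
  {ACD}: card=16000; try (D,hash)→3920, (D,merge)→7040, (A,hash)→21120, (D,nl_idx)→21200, (D,nl)→34400, (A,merge)→243720 …(+1); best=3920 via (D,hash)
  {ABCD}: card=160000; try (B,hash)→21320, (A,hash)→172520, (B,merge)→244720, (B,nl)→1603920, (A,merge)→3051120, (A,nl)→32009320; best=21320 via (B,hash)

21320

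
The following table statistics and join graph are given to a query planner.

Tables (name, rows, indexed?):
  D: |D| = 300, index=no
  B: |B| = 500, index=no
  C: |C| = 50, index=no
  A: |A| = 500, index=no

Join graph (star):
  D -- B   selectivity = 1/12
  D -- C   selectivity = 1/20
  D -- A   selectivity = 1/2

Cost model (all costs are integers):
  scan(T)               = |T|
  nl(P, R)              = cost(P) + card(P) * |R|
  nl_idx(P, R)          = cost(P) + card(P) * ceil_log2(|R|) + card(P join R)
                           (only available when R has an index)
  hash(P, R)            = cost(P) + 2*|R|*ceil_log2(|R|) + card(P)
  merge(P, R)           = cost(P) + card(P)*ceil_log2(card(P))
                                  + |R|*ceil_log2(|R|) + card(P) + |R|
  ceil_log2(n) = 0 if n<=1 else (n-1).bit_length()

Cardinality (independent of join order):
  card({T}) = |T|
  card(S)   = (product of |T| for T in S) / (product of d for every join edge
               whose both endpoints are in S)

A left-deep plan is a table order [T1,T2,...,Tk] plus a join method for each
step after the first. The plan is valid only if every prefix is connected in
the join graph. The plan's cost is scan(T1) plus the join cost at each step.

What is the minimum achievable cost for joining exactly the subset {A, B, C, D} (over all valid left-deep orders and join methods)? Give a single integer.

51200

Selinger DP over subsets of {A,B,C,D}:
  {D}: scan cost=300, card=300
  {B}: scan cost=500, card=500
  {C}: scan cost=50, card=50
  {A}: scan cost=500, card=500
  {BD}: card=12500; try (D,hash)→6400, (B,merge)→8300, (D,merge)→8500, (B,hash)→9600, (B,nl)→150300, (D,nl)→150500; best=6400 via (D,hash)
  {CD}: card=750; try (C,hash)→1200, (D,merge)→3400, (C,merge)→3650, (D,hash)→5500, (D,nl)→15050, (C,nl)→15300; best=1200 via (C,hash)
  {AD}: card=75000; try (D,hash)→6400, (A,merge)→8300, (D,merge)→8500, (A,hash)→9600, (A,nl)→150300, (D,nl)→150500; best=6400 via (D,hash)
  {BCD}: card=31250; try (B,hash)→10950, (B,merge)→14450, (C,hash)→19500, (C,merge)→194250, (B,nl)→376200, (C,nl)→631400; best=10950 via (B,hash)
  {ABD}: card=3125000; try (A,hash)→27900, (B,hash)→90400, (A,merge)→198900, (B,merge)→1361400, (A,nl)→6256400, (B,nl)→37506400; best=27900 via (A,hash)
  {ACD}: card=187500; try (A,hash)→10950, (A,merge)→14450, (C,hash)→82000, (A,nl)→376200, (C,merge)→1356750, (C,nl)→3756400; best=10950 via (A,hash)
  {ABCD}: card=7812500; try (A,hash)→51200, (B,hash)→207450, (A,merge)→515950, (C,hash)→3153500, (B,merge)→3578450, (A,nl)→15635950 …(+3); best=51200 via (A,hash)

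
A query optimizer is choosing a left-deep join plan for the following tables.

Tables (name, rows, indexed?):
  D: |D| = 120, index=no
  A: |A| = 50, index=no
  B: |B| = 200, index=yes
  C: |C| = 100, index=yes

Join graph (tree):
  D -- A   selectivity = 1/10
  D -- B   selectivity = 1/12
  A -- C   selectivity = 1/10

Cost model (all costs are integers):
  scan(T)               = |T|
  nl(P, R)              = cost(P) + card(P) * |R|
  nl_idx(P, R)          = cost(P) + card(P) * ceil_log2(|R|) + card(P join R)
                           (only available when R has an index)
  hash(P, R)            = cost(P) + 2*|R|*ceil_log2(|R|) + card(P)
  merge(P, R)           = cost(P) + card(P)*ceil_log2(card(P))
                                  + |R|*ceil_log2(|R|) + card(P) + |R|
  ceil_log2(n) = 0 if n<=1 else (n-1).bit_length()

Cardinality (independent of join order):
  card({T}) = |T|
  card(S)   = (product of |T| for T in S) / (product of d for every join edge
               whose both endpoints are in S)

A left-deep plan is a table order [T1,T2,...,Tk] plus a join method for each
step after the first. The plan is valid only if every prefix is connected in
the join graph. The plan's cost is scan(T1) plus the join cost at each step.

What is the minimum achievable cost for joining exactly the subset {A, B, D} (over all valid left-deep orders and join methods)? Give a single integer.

Selinger DP over subsets of {A,B,D}:
  {D}: scan cost=120, card=120
  {A}: scan cost=50, card=50
  {B}: scan cost=200, card=200
  {AD}: card=600; try (A,hash)→840, (D,merge)→1360, (A,merge)→1430, (D,hash)→1780, (D,nl)→6050, (A,nl)→6120; best=840 via (A,hash)
  {BD}: card=2000; try (D,hash)→2080, (B,merge)→2880, (D,merge)→2960, (B,nl_idx)→3080, (B,hash)→3440, (B,nl)→24120 …(+1); best=2080 via (D,hash)
  {ABD}: card=10000; try (B,hash)→4640, (A,hash)→4680, (B,merge)→9240, (B,nl_idx)→15640, (A,merge)→26430, (A,nl)→102080 …(+1); best=4640 via (B,hash)

4640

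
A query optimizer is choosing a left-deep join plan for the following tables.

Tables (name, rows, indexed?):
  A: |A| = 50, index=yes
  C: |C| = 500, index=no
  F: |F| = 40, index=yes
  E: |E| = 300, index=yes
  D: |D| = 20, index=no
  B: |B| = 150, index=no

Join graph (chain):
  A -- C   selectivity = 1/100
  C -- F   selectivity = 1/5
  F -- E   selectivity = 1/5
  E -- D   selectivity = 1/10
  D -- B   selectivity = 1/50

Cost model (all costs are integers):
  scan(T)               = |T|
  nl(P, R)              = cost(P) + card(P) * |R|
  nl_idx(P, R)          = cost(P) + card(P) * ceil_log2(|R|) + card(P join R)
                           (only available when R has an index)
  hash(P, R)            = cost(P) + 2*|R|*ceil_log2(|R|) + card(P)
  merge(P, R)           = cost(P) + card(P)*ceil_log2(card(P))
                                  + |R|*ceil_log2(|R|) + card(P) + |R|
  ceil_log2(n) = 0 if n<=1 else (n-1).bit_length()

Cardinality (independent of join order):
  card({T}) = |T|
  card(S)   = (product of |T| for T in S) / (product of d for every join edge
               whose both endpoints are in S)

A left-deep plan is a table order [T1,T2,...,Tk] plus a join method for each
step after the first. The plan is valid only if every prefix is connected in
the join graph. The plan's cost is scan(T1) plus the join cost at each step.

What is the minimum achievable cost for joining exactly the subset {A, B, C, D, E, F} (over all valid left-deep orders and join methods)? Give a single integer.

372330

Selinger DP over subsets of {A,B,C,D,E,F}:
  {A}: scan cost=50, card=50
  {C}: scan cost=500, card=500
  {F}: scan cost=40, card=40
  {E}: scan cost=300, card=300
  {D}: scan cost=20, card=20
  {B}: scan cost=150, card=150
  {AC}: card=250; try (A,hash)→1600, (A,nl_idx)→3750, (C,merge)→5400, (A,merge)→5850, (C,hash)→9100, (C,nl)→25050 …(+1); best=1600 via (A,hash)
  {CF}: card=4000; try (F,hash)→1480, (C,merge)→5320, (F,merge)→5780, (F,nl_idx)→7500, (C,hash)→9080, (C,nl)→20040 …(+1); best=1480 via (F,hash)
  {EF}: card=2400; try (F,hash)→1080, (E,nl_idx)→2800, (E,merge)→3320, (F,merge)→3580, (F,nl_idx)→4500, (E,hash)→5480 …(+2); best=1080 via (F,hash)
  {DE}: card=600; try (E,nl_idx)→800, (D,hash)→800, (E,merge)→3140, (D,merge)→3420, (E,hash)→5440, (E,nl)→6020 …(+1); best=800 via (E,nl_idx)
  {BD}: card=60; try (D,hash)→500, (B,merge)→1490, (D,merge)→1620, (B,hash)→2440, (B,nl)→3020, (D,nl)→3150; best=500 via (D,hash)
  {ACF}: card=2000; try (F,hash)→2330, (F,merge)→4130, (F,nl_idx)→5100, (A,hash)→6080, (F,nl)→11600, (A,nl_idx)→27480 …(+2); best=2330 via (F,hash)
  {CEF}: card=240000; try (E,hash)→10880, (C,hash)→12480, (C,merge)→37280, (E,merge)→56480, (E,nl_idx)→277480, (C,nl)→1201080 …(+1); best=10880 via (E,hash)
  {DEF}: card=4800; try (F,hash)→1880, (D,hash)→3680, (F,merge)→7680, (F,nl_idx)→9200, (F,nl)→24800, (D,merge)→32400 …(+1); best=1880 via (F,hash)
  {BDE}: card=1800; try (E,nl_idx)→2840, (B,hash)→3800, (E,merge)→3920, (E,hash)→5960, (B,merge)→8750, (E,nl)→18500 …(+1); best=2840 via (E,nl_idx)
  {ACEF}: card=120000; try (E,hash)→9730, (E,merge)→29330, (E,nl_idx)→140330, (A,hash)→251480, (E,nl)→602330, (A,nl_idx)→1570880 …(+2); best=9730 via (E,hash)
  {CDEF}: card=480000; try (C,hash)→15680, (C,merge)→74080, (D,hash)→251080, (C,nl)→2401880, (D,merge)→4571000, (D,nl)→4810880; best=15680 via (C,hash)
  {BDEF}: card=14400; try (F,hash)→5120, (B,hash)→9080, (F,merge)→24720, (F,nl_idx)→28040, (B,merge)→70430, (F,nl)→74840 …(+1); best=5120 via (F,hash)
  {ACDEF}: card=240000; try (D,hash)→129930, (A,hash)→496280, (D,merge)→2169850, (D,nl)→2409730, (A,nl_idx)→3135680, (A,merge)→9616030 …(+1); best=129930 via (D,hash)
  {BCDEF}: card=1440000; try (C,hash)→28520, (C,merge)→226120, (B,hash)→498080, (C,nl)→7205120, (B,merge)→9617030, (B,nl)→72015680; best=28520 via (C,hash)
  {ABCDEF}: card=720000; try (B,hash)→372330, (A,hash)→1469120, (B,merge)→4691280, (A,nl_idx)→9388520, (A,merge)→31708870, (B,nl)→36129930 …(+1); best=372330 via (B,hash)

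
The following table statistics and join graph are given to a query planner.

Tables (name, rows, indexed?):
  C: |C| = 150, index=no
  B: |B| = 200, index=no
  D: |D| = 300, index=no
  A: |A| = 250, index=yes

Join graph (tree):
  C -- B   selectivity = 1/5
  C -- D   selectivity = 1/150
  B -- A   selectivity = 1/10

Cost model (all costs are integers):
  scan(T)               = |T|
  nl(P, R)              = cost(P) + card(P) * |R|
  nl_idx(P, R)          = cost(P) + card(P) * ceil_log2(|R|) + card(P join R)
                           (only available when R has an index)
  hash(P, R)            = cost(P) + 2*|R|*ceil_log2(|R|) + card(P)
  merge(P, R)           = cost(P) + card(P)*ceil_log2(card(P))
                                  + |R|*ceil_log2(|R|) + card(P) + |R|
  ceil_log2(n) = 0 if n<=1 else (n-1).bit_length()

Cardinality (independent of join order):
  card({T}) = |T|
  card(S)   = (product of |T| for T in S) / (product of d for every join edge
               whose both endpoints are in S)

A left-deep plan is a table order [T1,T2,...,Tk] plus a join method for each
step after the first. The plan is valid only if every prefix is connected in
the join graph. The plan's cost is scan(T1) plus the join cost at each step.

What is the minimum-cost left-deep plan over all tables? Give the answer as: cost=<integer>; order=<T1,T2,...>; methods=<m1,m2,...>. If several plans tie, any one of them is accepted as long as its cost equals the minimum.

Selinger DP (subsets sized 1..n):
  {C}: scan cost=150, card=150
  {B}: scan cost=200, card=200
  {D}: scan cost=300, card=300
  {A}: scan cost=250, card=250
  {BC}: card=6000; try (C,hash)→2800, (B,merge)→3300, (C,merge)→3350, (B,hash)→3500, (B,nl)→30150, (C,nl)→30200; best=2800 via (C,hash)
  {CD}: card=300; try (C,hash)→3000, (D,merge)→4500, (C,merge)→4650, (D,hash)→5700, (D,nl)→45150, (C,nl)→45300; best=3000 via (C,hash)
  {AB}: card=5000; try (B,hash)→3700, (A,merge)→4250, (B,merge)→4300, (A,hash)→4400, (A,nl_idx)→6800, (A,nl)→50200 …(+1); best=3700 via (B,hash)
  {BCD}: card=12000; try (B,hash)→6500, (B,merge)→7800, (D,hash)→14200, (B,nl)→63000, (D,merge)→89800, (D,nl)→1802800; best=6500 via (B,hash)
  {ABC}: card=150000; try (C,hash)→11100, (A,hash)→12800, (C,merge)→75050, (A,merge)→89050, (A,nl_idx)→200800, (C,nl)→753700 …(+1); best=11100 via (C,hash)
  {ABCD}: card=300000; try (A,hash)→22500, (D,hash)→166500, (A,merge)→188750, (A,nl_idx)→402500, (D,merge)→2864100, (A,nl)→3006500 …(+1); best=22500 via (A,hash)

cost=22500; order=D,C,B,A; methods=hash,hash,hash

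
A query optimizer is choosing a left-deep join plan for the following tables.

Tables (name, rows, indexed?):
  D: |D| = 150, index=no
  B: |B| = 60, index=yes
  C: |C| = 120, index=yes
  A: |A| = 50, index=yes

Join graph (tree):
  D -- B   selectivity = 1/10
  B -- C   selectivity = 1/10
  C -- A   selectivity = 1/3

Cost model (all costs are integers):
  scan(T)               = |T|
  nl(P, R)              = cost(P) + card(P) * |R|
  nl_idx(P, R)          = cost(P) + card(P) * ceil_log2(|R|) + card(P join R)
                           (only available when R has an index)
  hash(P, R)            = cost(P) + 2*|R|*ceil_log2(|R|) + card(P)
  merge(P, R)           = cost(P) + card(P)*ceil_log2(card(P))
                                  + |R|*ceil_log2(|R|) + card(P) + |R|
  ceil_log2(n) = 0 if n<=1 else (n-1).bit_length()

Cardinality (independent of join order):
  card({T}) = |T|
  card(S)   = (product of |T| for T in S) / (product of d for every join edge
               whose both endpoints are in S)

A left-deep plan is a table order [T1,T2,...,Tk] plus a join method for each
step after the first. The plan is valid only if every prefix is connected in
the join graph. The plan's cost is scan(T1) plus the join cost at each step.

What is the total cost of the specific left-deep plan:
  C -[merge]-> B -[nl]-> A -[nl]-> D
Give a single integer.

step 1: scan C: cost=120, card=120
step 2: join B via merge
    card(P join B) = 120*60/(10) = 720
    cost = 120 + 120*7 + 60*6 + 120 + 60 = 1500
step 3: join A via nl
    card(P join A) = 720*50/(3) = 12000
    cost = 1500 + 720*50 = 37500
step 4: join D via nl
    card(P join D) = 12000*150/(10) = 180000
    cost = 37500 + 12000*150 = 1837500

1837500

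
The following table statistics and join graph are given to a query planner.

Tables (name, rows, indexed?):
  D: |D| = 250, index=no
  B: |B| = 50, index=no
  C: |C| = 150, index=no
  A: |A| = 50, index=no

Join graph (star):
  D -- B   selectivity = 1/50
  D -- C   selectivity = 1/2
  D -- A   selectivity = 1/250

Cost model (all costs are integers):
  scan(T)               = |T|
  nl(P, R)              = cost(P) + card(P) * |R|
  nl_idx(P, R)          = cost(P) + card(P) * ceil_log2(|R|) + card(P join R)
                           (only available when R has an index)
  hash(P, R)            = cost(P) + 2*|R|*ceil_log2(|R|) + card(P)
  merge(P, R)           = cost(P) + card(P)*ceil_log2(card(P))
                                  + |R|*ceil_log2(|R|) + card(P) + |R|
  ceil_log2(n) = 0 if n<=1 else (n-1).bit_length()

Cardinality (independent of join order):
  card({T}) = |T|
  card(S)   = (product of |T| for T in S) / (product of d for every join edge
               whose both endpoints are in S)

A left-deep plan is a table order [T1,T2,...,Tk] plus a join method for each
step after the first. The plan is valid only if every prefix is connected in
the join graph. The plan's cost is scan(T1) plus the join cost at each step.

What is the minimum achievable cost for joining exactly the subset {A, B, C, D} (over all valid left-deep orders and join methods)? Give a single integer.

Selinger DP over subsets of {A,B,C,D}:
  {D}: scan cost=250, card=250
  {B}: scan cost=50, card=50
  {C}: scan cost=150, card=150
  {A}: scan cost=50, card=50
  {BD}: card=250; try (B,hash)→1100, (D,merge)→2650, (B,merge)→2850, (D,hash)→4100, (D,nl)→12550, (B,nl)→12750; best=1100 via (B,hash)
  {CD}: card=18750; try (C,hash)→2900, (D,merge)→3750, (C,merge)→3850, (D,hash)→4300, (D,nl)→37650, (C,nl)→37750; best=2900 via (C,hash)
  {AD}: card=50; try (A,hash)→1100, (D,merge)→2650, (A,merge)→2850, (D,hash)→4100, (D,nl)→12550, (A,nl)→12750; best=1100 via (A,hash)
  {BCD}: card=18750; try (C,hash)→3750, (C,merge)→4700, (B,hash)→22250, (C,nl)→38600, (B,merge)→303250, (B,nl)→940400; best=3750 via (C,hash)
  {ABD}: card=50; try (B,hash)→1750, (B,merge)→1800, (A,hash)→1950, (B,nl)→3600, (A,merge)→3700, (A,nl)→13600; best=1750 via (B,hash)
  {ACD}: card=3750; try (C,merge)→2800, (C,hash)→3550, (C,nl)→8600, (A,hash)→22250, (A,merge)→303250, (A,nl)→940400; best=2800 via (C,merge)
  {ABCD}: card=3750; try (C,merge)→3450, (C,hash)→4200, (B,hash)→7150, (C,nl)→9250, (A,hash)→23100, (B,merge)→51900 …(+3); best=3450 via (C,merge)

3450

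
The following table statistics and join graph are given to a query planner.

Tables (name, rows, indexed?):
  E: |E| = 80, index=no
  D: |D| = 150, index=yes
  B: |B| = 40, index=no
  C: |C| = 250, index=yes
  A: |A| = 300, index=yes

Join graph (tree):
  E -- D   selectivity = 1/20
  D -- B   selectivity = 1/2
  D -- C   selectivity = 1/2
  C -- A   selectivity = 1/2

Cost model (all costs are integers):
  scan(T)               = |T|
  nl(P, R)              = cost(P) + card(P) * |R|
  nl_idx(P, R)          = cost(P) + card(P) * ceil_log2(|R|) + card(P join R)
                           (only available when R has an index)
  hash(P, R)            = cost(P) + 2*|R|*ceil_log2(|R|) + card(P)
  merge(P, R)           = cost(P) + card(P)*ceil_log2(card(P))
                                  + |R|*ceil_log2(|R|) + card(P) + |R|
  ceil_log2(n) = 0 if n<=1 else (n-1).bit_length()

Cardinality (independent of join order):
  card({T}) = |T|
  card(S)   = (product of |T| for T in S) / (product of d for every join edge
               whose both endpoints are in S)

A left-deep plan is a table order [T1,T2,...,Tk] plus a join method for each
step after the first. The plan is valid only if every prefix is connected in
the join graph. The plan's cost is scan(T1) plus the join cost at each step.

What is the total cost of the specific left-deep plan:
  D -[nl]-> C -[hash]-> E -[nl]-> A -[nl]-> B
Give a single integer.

472557520

step 1: scan D: cost=150, card=150
step 2: join C via nl
    card(P join C) = 150*250/(2) = 18750
    cost = 150 + 150*250 = 37650
step 3: join E via hash
    card(P join E) = 18750*80/(20) = 75000
    cost = 37650 + 2*80*7 + 18750 = 57520
step 4: join A via nl
    card(P join A) = 75000*300/(2) = 11250000
    cost = 57520 + 75000*300 = 22557520
step 5: join B via nl
    card(P join B) = 11250000*40/(2) = 225000000
    cost = 22557520 + 11250000*40 = 472557520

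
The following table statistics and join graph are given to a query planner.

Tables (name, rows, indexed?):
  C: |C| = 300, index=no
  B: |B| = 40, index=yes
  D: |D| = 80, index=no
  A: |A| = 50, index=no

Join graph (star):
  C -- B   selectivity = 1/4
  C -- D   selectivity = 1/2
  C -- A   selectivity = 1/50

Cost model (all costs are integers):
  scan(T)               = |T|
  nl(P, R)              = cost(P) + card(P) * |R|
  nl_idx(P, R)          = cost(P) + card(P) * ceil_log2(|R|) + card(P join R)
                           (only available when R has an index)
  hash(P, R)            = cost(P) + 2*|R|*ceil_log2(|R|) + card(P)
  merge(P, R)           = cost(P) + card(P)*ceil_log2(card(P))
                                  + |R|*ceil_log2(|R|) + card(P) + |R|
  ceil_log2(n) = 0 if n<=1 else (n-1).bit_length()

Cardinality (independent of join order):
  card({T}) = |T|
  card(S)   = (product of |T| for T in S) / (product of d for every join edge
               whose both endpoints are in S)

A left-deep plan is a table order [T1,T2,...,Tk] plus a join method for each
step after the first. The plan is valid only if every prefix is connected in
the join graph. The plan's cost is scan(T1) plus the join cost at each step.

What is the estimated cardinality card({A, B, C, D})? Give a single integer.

Tables in S: A(50), B(40), C(300), D(80)
Edges inside S: C-B(d=4), C-D(d=2), C-A(d=50)
numerator = 50 * 40 * 300 * 80 = 48000000
denominator = 4 * 2 * 50 = 400
card(S) = 48000000 / 400 = 120000

120000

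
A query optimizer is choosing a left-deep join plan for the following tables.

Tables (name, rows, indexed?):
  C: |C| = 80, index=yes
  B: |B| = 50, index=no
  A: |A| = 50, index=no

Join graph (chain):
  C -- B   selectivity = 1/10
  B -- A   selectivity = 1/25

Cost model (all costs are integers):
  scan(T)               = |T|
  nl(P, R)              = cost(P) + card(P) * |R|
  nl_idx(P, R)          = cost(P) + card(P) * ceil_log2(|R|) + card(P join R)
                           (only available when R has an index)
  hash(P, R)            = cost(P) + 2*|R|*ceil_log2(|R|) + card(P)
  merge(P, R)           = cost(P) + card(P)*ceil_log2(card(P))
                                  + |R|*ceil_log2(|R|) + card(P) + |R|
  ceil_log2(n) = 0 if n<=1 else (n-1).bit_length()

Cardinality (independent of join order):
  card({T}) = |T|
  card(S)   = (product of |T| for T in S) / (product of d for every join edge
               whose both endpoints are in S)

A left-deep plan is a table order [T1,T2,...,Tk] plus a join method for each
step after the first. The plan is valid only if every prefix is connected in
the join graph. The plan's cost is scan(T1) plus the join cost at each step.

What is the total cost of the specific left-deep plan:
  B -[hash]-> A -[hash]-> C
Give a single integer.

1920

step 1: scan B: cost=50, card=50
step 2: join A via hash
    card(P join A) = 50*50/(25) = 100
    cost = 50 + 2*50*6 + 50 = 700
step 3: join C via hash
    card(P join C) = 100*80/(10) = 800
    cost = 700 + 2*80*7 + 100 = 1920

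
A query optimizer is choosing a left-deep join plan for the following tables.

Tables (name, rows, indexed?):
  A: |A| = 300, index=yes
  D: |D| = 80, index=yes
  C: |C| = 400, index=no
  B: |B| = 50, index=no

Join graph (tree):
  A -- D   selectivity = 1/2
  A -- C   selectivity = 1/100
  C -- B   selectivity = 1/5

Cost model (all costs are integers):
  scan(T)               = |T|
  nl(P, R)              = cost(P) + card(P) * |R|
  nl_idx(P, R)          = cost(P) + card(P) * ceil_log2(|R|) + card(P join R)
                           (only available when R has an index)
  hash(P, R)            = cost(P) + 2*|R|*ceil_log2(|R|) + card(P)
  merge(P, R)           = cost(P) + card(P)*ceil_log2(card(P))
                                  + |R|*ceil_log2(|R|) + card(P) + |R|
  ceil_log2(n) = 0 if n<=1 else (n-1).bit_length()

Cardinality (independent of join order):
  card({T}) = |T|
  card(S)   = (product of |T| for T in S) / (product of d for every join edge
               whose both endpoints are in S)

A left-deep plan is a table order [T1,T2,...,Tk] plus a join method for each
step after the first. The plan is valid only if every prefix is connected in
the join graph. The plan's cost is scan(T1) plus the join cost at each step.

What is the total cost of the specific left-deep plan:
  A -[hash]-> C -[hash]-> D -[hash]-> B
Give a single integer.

step 1: scan A: cost=300, card=300
step 2: join C via hash
    card(P join C) = 300*400/(100) = 1200
    cost = 300 + 2*400*9 + 300 = 7800
step 3: join D via hash
    card(P join D) = 1200*80/(2) = 48000
    cost = 7800 + 2*80*7 + 1200 = 10120
step 4: join B via hash
    card(P join B) = 48000*50/(5) = 480000
    cost = 10120 + 2*50*6 + 48000 = 58720

58720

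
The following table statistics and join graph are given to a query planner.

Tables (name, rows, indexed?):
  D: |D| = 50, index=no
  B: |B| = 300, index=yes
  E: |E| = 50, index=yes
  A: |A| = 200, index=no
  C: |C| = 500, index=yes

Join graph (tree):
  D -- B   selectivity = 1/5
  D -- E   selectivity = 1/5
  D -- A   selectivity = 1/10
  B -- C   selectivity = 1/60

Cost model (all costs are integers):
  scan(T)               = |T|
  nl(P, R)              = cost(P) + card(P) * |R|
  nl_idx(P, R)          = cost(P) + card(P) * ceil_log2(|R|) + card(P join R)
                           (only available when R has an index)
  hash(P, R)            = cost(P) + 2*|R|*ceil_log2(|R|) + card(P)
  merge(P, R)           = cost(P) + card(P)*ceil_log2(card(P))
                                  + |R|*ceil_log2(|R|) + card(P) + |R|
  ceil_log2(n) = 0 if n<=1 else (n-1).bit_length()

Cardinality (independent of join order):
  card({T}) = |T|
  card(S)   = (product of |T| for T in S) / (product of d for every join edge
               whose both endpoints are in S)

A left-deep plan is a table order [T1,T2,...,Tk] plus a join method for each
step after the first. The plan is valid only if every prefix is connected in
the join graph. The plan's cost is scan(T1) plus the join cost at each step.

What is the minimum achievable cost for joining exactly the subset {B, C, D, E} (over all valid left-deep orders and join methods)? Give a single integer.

Selinger DP over subsets of {B,C,D,E}:
  {D}: scan cost=50, card=50
  {B}: scan cost=300, card=300
  {E}: scan cost=50, card=50
  {C}: scan cost=500, card=500
  {BD}: card=3000; try (D,hash)→1200, (B,merge)→3400, (B,nl_idx)→3500, (D,merge)→3650, (B,hash)→5500, (B,nl)→15050 …(+1); best=1200 via (D,hash)
  {DE}: card=500; try (E,hash)→700, (D,hash)→700, (E,merge)→750, (D,merge)→750, (E,nl_idx)→850, (E,nl)→2550 …(+1); best=700 via (E,hash)
  {BC}: card=2500; try (C,nl_idx)→5500, (B,hash)→6400, (B,nl_idx)→7500, (C,merge)→8300, (B,merge)→8500, (C,hash)→9600 …(+2); best=5500 via (C,nl_idx)
  {BDE}: card=30000; try (E,hash)→4800, (B,hash)→6600, (B,merge)→8700, (B,nl_idx)→35200, (E,merge)→40550, (E,nl_idx)→49200 …(+2); best=4800 via (E,hash)
  {BCD}: card=25000; try (D,hash)→8600, (C,hash)→13200, (D,merge)→38350, (C,merge)→45200, (C,nl_idx)→53200, (D,nl)→130500 …(+1); best=8600 via (D,hash)
  {BCDE}: card=250000; try (E,hash)→34200, (C,hash)→43800, (E,nl_idx)→408600, (E,merge)→408950, (C,merge)→489800, (C,nl_idx)→524800 …(+2); best=34200 via (E,hash)

34200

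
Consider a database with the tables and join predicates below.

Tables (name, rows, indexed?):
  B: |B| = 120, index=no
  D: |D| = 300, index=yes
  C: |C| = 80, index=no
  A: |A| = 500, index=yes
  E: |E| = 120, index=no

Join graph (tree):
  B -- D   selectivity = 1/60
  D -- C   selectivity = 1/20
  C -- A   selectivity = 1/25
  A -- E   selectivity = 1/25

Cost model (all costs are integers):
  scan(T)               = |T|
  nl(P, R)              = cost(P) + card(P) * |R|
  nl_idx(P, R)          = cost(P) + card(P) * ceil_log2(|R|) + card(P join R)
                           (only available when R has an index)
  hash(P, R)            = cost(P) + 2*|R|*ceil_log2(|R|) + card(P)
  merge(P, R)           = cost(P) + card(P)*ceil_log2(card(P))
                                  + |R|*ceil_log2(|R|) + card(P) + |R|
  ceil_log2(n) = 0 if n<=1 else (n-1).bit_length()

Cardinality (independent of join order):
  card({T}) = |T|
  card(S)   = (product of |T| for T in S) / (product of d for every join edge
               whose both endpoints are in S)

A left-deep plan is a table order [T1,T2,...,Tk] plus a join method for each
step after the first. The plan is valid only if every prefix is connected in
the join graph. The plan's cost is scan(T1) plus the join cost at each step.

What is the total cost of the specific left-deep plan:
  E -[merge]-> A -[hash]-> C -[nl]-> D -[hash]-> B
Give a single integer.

2430480

step 1: scan E: cost=120, card=120
step 2: join A via merge
    card(P join A) = 120*500/(25) = 2400
    cost = 120 + 120*7 + 500*9 + 120 + 500 = 6080
step 3: join C via hash
    card(P join C) = 2400*80/(25) = 7680
    cost = 6080 + 2*80*7 + 2400 = 9600
step 4: join D via nl
    card(P join D) = 7680*300/(20) = 115200
    cost = 9600 + 7680*300 = 2313600
step 5: join B via hash
    card(P join B) = 115200*120/(60) = 230400
    cost = 2313600 + 2*120*7 + 115200 = 2430480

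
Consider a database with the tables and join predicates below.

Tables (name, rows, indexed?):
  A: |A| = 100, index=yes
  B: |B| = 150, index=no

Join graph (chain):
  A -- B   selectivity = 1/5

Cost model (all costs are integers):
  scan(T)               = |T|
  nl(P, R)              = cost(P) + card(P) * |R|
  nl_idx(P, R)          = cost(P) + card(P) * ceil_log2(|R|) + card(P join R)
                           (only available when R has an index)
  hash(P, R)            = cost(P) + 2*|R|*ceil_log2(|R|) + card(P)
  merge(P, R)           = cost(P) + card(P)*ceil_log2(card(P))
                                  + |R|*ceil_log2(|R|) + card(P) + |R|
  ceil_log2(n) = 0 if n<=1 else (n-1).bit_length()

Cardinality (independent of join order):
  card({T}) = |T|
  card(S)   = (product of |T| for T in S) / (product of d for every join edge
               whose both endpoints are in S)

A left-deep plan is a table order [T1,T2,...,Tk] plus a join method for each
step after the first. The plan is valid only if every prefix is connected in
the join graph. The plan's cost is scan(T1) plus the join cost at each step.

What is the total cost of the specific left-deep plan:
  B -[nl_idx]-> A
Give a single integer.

4200

step 1: scan B: cost=150, card=150
step 2: join A via nl_idx
    card(P join A) = 150*100/(5) = 3000
    cost = 150 + 150*7 + 3000 = 4200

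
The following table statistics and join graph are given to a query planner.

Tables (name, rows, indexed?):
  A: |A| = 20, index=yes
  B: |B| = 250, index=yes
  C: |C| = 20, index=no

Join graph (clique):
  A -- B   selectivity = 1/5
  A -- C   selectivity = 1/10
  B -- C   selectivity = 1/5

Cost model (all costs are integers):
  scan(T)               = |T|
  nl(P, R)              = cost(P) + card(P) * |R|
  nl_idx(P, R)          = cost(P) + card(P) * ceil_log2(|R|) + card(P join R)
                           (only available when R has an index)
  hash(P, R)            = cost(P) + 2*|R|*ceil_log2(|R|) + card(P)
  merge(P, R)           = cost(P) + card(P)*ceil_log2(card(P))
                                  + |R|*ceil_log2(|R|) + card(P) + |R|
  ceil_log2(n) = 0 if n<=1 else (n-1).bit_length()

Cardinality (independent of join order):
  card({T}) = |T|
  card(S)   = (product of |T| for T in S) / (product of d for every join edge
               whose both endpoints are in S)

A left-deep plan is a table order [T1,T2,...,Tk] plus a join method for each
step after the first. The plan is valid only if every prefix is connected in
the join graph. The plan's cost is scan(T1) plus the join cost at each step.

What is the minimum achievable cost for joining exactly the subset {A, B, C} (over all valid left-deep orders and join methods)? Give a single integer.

880

Selinger DP over subsets of {A,B,C}:
  {A}: scan cost=20, card=20
  {B}: scan cost=250, card=250
  {C}: scan cost=20, card=20
  {AB}: card=1000; try (A,hash)→700, (B,nl_idx)→1180, (B,merge)→2390, (A,nl_idx)→2500, (A,merge)→2620, (B,hash)→4040 …(+2); best=700 via (A,hash)
  {AC}: card=40; try (A,nl_idx)→160, (C,hash)→240, (A,hash)→240, (C,merge)→260, (A,merge)→260, (C,nl)→420 …(+1); best=160 via (A,nl_idx)
  {BC}: card=1000; try (C,hash)→700, (B,nl_idx)→1180, (B,merge)→2390, (C,merge)→2620, (B,hash)→4040, (B,nl)→5020 …(+1); best=700 via (C,hash)
  {ABC}: card=400; try (B,nl_idx)→880, (C,hash)→1900, (A,hash)→1900, (B,merge)→2690, (B,hash)→4200, (A,nl_idx)→6100 …(+5); best=880 via (B,nl_idx)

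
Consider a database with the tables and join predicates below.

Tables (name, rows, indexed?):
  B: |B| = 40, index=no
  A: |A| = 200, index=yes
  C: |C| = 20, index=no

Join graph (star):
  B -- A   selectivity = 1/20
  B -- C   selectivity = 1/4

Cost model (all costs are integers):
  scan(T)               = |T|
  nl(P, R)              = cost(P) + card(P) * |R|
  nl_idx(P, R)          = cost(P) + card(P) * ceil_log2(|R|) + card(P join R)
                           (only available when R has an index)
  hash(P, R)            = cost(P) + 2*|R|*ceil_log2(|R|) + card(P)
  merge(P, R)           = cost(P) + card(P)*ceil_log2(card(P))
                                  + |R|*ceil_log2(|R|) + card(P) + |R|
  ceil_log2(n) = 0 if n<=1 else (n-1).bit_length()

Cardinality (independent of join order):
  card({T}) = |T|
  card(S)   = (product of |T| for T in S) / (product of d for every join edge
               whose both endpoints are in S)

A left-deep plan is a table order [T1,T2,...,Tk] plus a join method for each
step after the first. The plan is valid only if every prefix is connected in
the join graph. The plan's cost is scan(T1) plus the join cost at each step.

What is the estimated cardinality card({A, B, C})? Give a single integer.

Tables in S: A(200), B(40), C(20)
Edges inside S: B-A(d=20), B-C(d=4)
numerator = 200 * 40 * 20 = 160000
denominator = 20 * 4 = 80
card(S) = 160000 / 80 = 2000

2000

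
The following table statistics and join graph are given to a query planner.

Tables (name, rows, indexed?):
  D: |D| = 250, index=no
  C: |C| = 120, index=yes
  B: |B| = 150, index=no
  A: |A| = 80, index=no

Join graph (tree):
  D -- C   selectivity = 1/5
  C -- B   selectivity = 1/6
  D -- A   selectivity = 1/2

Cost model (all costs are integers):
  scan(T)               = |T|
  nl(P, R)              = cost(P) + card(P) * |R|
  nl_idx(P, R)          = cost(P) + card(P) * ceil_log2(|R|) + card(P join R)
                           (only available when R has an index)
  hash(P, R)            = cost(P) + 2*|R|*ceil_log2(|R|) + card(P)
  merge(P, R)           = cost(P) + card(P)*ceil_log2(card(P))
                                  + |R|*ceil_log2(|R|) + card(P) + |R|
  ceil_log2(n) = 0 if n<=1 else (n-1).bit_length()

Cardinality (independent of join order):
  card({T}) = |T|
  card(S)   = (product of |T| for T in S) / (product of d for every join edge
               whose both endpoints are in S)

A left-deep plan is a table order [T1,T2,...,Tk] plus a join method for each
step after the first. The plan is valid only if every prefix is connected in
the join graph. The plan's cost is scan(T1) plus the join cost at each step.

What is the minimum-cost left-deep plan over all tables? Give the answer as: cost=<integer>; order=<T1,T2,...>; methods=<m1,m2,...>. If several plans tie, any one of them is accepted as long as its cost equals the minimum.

cost=160100; order=B,C,D,A; methods=hash,hash,hash

Selinger DP (subsets sized 1..n):
  {D}: scan cost=250, card=250
  {C}: scan cost=120, card=120
  {B}: scan cost=150, card=150
  {A}: scan cost=80, card=80
  {CD}: card=6000; try (C,hash)→2180, (D,merge)→3330, (C,merge)→3460, (D,hash)→4240, (C,nl_idx)→8000, (D,nl)→30120 …(+1); best=2180 via (C,hash)
  {AD}: card=10000; try (A,hash)→1620, (D,merge)→2970, (A,merge)→3140, (D,hash)→4160, (D,nl)→20080, (A,nl)→20250; best=1620 via (A,hash)
  {BC}: card=3000; try (C,hash)→1980, (B,merge)→2430, (C,merge)→2460, (B,hash)→2640, (C,nl_idx)→4200, (B,nl)→18120 …(+1); best=1980 via (C,hash)
  {BCD}: card=150000; try (D,hash)→8980, (B,hash)→10580, (D,merge)→43230, (B,merge)→87530, (D,nl)→751980, (B,nl)→902180; best=8980 via (D,hash)
  {ACD}: card=240000; try (A,hash)→9300, (C,hash)→13300, (A,merge)→86820, (C,merge)→152580, (C,nl_idx)→311620, (A,nl)→482180 …(+1); best=9300 via (A,hash)
  {ABCD}: card=6000000; try (A,hash)→160100, (B,hash)→251700, (A,merge)→2859620, (B,merge)→4570650, (A,nl)→12008980, (B,nl)→36009300; best=160100 via (A,hash)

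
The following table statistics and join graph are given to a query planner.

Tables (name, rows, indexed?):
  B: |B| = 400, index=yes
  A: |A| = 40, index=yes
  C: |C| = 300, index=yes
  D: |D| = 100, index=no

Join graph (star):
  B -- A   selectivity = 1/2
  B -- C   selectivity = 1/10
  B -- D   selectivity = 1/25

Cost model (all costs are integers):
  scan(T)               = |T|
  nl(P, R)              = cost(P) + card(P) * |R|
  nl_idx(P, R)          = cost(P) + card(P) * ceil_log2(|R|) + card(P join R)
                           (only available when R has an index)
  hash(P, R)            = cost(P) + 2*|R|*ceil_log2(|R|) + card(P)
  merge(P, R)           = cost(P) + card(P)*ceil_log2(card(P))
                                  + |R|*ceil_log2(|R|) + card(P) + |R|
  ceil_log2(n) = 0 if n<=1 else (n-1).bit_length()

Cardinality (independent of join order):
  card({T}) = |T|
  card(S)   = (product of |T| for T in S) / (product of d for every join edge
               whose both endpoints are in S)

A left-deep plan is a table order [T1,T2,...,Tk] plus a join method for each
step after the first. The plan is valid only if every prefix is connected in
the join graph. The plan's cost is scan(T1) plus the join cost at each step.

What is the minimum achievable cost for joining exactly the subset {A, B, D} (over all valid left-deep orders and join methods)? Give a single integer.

Selinger DP over subsets of {A,B,D}:
  {B}: scan cost=400, card=400
  {A}: scan cost=40, card=40
  {D}: scan cost=100, card=100
  {AB}: card=8000; try (A,hash)→1280, (B,merge)→4320, (A,merge)→4680, (B,hash)→7280, (B,nl_idx)→8400, (A,nl_idx)→10800 …(+2); best=1280 via (A,hash)
  {BD}: card=1600; try (D,hash)→2200, (B,nl_idx)→2600, (B,merge)→4900, (D,merge)→5200, (B,hash)→7400, (B,nl)→40100 …(+1); best=2200 via (D,hash)
  {ABD}: card=32000; try (A,hash)→4280, (D,hash)→10680, (A,merge)→21680, (A,nl_idx)→43800, (A,nl)→66200, (D,merge)→114080 …(+1); best=4280 via (A,hash)

4280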